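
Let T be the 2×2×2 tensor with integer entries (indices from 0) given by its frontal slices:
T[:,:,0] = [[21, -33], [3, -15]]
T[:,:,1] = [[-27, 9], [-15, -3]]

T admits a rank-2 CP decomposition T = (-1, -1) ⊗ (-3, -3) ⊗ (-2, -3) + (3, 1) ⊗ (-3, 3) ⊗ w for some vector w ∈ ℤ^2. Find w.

Subtract the known terms from T to get the rank-1 residual R = (3, 1) ⊗ (-3, 3) ⊗ w, so R[i,j,k] = a[i]·b[j]·w[k]. Pick indices with nonzero a[0]·b[0] = (3)·(-3) = -9. Only the fibre through (0,0,·) is needed: R[0,0,:] = T[0,0,:] − Σₗ aₗ[0]bₗ[0]cₗ = [21, -27] − (-1)·(-3)·(-2, -3) = [27, -18]. Then w[k] = R[0,0,k] / -9 for each k, giving w = [27, -18] / -9 = (-3, 2).

w = (-3, 2)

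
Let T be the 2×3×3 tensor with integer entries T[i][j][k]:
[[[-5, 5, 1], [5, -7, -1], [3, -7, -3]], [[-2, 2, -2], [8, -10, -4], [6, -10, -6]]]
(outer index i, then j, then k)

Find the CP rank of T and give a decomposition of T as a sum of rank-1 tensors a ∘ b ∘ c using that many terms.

rank(T) = 3

Lower bound: the mode-2 unfolding of T (rows indexed by j, columns by (i,k) = (0,0), (0,1), (0,2), (1,0), (1,1), (1,2)) is [[-5, 5, 1, -2, 2, -2], [5, -7, -1, 8, -10, -4], [3, -7, -3, 6, -10, -6]].
There the 3×3 minor on rows j ∈ {0, 1, 2}, columns (i,k) ∈ {(0,0), (0,1), (0,2)} is det [[-5, 5, 1], [5, -7, -1], [3, -7, -3]] = -24 ≠ 0, so this unfolding has rank ≥ 3; CP rank is at least every unfolding rank, so rank(T) ≥ 3. (Unfolding ranks only ever bound the CP rank from below — rank(T) can be strictly larger than all of them — so the matching upper bound has to come from an explicit 3-term decomposition.)
Upper bound: T is a sum of 3 rank-1 terms, T = [1, -2] ∘ [1, 1, 1] ∘ [-1, 1, 1] + [1, 1] ∘ [1, -2, -2] ∘ [-2, 4, 2] + [1, 1] ∘ [1, -1, 0] ∘ [-2, 0, -2] (written with every a and b primitive with positive leading entry and the scale carried by c; CP decompositions are not unique, and this one is verified by expanding entrywise), so rank(T) ≤ 3.
These bounds meet, so rank(T) = 3.
Check entry T[0,1,1] = -7: (1)·(1)·(1) + (1)·(-2)·(4) + (1)·(-1)·(0) = -7.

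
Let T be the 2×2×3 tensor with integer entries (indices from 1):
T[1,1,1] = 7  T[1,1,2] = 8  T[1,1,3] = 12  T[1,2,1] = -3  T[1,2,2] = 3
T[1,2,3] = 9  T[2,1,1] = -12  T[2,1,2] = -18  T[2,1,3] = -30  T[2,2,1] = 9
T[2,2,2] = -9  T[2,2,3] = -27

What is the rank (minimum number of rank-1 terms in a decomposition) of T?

2

Lower bound: in the mode-2 unfolding of T (rows indexed by j, columns by (i,k)) the 2×2 minor on rows j ∈ {1, 2}, columns (i,k) ∈ {(1,1), (1,2)} is det [[7, 8], [-3, 3]] = 45 ≠ 0, so that unfolding has rank ≥ 2 and hence rank(T) ≥ 2 (CP rank is at least every unfolding rank, though it can be larger).
Upper bound: with S_k = T[:,:,k], the two rank-1 terms a₁b₁ᵀ, a₂b₂ᵀ are the rank-1 members of the pencil x·S₁ + y·S₂.
det(x·S₁ + y·S₂) is 27·x² − 9·xy − 18·y² = 9·(3·x + 2·y)(x − y), vanishing at (x:y) = (2:-3) and (1:1).
M₁ = 2·S₁ − 3·S₂ = [[-10, -15], [30, 45]] = (-5)·[1, -3][2, 3]ᵀ and M₂ = S₁ + S₂ = [[15, 0], [-30, 0]] = 15·[1, -2][1, 0]ᵀ, so take a₁ = [1, -3], b₁ = [2, 3], a₂ = [1, -2], b₂ = [1, 0].
Each slice is an integer combination of E₁ = a₁b₁ᵀ and E₂ = a₂b₂ᵀ: S₁ = −E₁ + 9·E₂, S₂ = E₁ + 6·E₂, S₃ = 3·E₁ + 6·E₂; reading off coefficients, c₁ = [-1, 1, 3] and c₂ = [9, 6, 6].
Hence T = [1, -3] ⊗ [2, 3] ⊗ [-1, 1, 3] + [1, -2] ⊗ [1, 0] ⊗ [9, 6, 6], so rank(T) ≤ 2.
These bounds meet, so rank(T) = 2.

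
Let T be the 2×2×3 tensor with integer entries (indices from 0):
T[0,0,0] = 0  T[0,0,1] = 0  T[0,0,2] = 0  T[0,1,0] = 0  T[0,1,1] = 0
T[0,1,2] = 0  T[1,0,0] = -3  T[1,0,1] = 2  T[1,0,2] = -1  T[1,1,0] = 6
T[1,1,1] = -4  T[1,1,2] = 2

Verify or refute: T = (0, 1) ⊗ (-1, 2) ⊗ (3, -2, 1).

Reconstruct entrywise from the claimed factors. For example, T[1,1,2] = 2 and Σₗ aₗ[1]bₗ[1]cₗ[2] = (1)·(2)·(1) = 2; checking all 12 entries, every one matches. The claim holds.

Yes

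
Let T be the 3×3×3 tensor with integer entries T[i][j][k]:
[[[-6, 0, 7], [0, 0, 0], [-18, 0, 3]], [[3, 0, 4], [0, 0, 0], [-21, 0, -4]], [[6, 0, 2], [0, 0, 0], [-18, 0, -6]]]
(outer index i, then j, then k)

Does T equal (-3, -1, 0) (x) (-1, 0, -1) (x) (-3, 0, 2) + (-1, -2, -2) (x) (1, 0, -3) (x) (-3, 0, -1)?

Yes

Reconstruct entrywise from the claimed factors. For example, T[0,0,2] = 7 and Σₗ aₗ[0]bₗ[0]cₗ[2] = (-3)·(-1)·(2) + (-1)·(1)·(-1) = 7; checking all 27 entries, every one matches. The claim holds.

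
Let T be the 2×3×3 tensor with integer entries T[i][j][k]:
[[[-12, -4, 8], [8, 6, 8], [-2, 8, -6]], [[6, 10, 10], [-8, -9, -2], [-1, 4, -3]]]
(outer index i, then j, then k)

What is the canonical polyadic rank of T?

3

Lower bound: the mode-2 unfolding of T (rows indexed by j, columns by (i,k) = (0,0), (0,1), (0,2), (1,0), (1,1), (1,2)) is [[-12, -4, 8, 6, 10, 10], [8, 6, 8, -8, -9, -2], [-2, 8, -6, -1, 4, -3]].
There the 3×3 minor on rows j ∈ {0, 1, 2}, columns (i,k) ∈ {(0,0), (0,1), (0,2)} is det [[-12, -4, 8], [8, 6, 8], [-2, 8, -6]] = 1680 ≠ 0, so this unfolding has rank ≥ 3; CP rank is at least every unfolding rank, so rank(T) ≥ 3. (This is only a lower bound: in general the CP rank may exceed every unfolding rank, so we still need to exhibit 3 rank-1 terms summing to T.)
Upper bound: T is a sum of 3 rank-1 terms, T = [1, -1] ⊗ [1, -1, 0] ⊗ [-8, -8, -4] + [2, 1] ⊗ [2, 0, 1] ⊗ [-1, 2, 1] + [2, 1] ⊗ [2, 1, -2] ⊗ [0, -1, 2] (written with every a and b primitive with positive leading entry and the scale carried by c; CP decompositions are not unique, and this one is verified by expanding entrywise), so rank(T) ≤ 3.
These bounds meet, so rank(T) = 3.
Check entry T[1,2,1] = 4: (-1)·(0)·(-8) + (1)·(1)·(2) + (1)·(-2)·(-1) = 4.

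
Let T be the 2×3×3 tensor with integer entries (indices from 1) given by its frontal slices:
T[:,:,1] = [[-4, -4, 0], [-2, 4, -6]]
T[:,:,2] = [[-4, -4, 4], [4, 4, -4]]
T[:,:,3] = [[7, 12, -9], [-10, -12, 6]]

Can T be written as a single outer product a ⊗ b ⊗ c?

No

The mode-3 unfolding of T (rows indexed by k, columns by (i,j) = (1,1), (1,2), (1,3), (2,1), (2,2), (2,3)) is [[-4, -4, 0, -2, 4, -6], [-4, -4, 4, 4, 4, -4], [7, 12, -9, -10, -12, 6]].
There the 3×3 minor on rows k ∈ {1, 2, 3}, columns (i,j) ∈ {(1,1), (1,2), (1,3)} is det [[-4, -4, 0], [-4, -4, 4], [7, 12, -9]] = 80 ≠ 0, so this unfolding has rank ≥ 3; CP rank is at least every unfolding rank, so rank(T) ≥ 3.
In particular rank(T) ≥ 3 > 1, so T is not rank-1.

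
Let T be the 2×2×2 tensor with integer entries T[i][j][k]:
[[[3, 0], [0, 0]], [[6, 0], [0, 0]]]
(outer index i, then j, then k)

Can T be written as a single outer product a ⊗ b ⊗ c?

Yes

The mode-1 fibre T[:,0,0] = [3, 6] gives a = [1, 2] (primitive direction); the mode-2 fibre T[0,:,0] = [3, 0] gives b = [1, 0]; then c[k] = T[0,0,k] / (a[0]·b[0]) = [3, 0] / 1 = [3, 0].
Expanding [1, 2] ⊗ [1, 0] ⊗ [3, 0] reproduces all 8 entries of T, so T = [1, 2] ⊗ [1, 0] ⊗ [3, 0] and rank(T) ≤ 1.
Equivalently every frontal slice T[:,:,k] is c[k] times the rank-1 matrix [1, 2] ⊗ [1, 0]. So T has rank 1 (it is nonzero).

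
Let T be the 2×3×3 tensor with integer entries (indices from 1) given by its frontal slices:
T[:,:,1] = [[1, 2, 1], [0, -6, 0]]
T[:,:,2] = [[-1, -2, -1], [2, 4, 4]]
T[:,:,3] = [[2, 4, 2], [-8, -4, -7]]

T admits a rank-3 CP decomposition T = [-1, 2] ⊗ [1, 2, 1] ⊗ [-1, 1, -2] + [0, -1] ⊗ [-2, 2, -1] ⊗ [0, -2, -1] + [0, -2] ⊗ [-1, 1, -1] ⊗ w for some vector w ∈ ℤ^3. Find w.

w = [1, 2, -1]

Subtract the known terms from T to get the rank-1 residual R = [0, -2] ⊗ [-1, 1, -1] ⊗ w, so R[i,j,k] = a[i]·b[j]·w[k]. Pick indices with nonzero a[2]·b[1] = (-2)·(-1) = 2. Only the fibre through (2,1,·) is needed: R[2,1,:] = T[2,1,:] − Σₗ aₗ[2]bₗ[1]cₗ = [0, 2, -8] − (2)·(1)·[-1, 1, -2] − (-1)·(-2)·[0, -2, -1] = [2, 4, -2]. Then w[k] = R[2,1,k] / 2 for each k, giving w = [2, 4, -2] / 2 = [1, 2, -1].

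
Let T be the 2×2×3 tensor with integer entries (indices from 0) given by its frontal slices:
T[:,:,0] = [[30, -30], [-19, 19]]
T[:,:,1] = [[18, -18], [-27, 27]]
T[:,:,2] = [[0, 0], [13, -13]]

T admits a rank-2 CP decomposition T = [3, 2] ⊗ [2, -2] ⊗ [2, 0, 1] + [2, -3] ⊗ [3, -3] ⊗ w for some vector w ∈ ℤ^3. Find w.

Subtract the known terms from T to get the rank-1 residual R = [2, -3] ⊗ [3, -3] ⊗ w, so R[i,j,k] = a[i]·b[j]·w[k]. Pick indices with nonzero a[0]·b[0] = (2)·(3) = 6. Only the fibre through (0,0,·) is needed: R[0,0,:] = T[0,0,:] − Σₗ aₗ[0]bₗ[0]cₗ = [30, 18, 0] − (3)·(2)·[2, 0, 1] = [18, 18, -6]. Then w[k] = R[0,0,k] / 6 for each k, giving w = [18, 18, -6] / 6 = [3, 3, -1].

w = [3, 3, -1]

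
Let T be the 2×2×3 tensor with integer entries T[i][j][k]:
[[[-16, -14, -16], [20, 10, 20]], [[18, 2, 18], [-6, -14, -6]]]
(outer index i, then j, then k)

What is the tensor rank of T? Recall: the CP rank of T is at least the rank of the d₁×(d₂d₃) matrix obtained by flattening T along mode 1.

Lower bound: the mode-2 unfolding of T (rows indexed by j, columns by (i,k) = (0,0), (0,1), (0,2), (1,0), (1,1), (1,2)) is [[-16, -14, -16, 18, 2, 18], [20, 10, 20, -6, -14, -6]].
There the 2×2 minor on rows j ∈ {0, 1}, columns (i,k) ∈ {(0,0), (0,1)} is det [[-16, -14], [20, 10]] = 120 ≠ 0, so this unfolding has rank ≥ 2; CP rank is at least every unfolding rank, so rank(T) ≥ 2. (This is only a lower bound: in general the CP rank may exceed every unfolding rank, so we still need to exhibit 2 rank-1 terms summing to T.)
Upper bound — finding two terms. Write S_k = T[:,:,k] for the frontal slices: S₀ = [[-16, 20], [18, -6]], S₁ = [[-14, 10], [2, -14]], S₂ = [[-16, 20], [18, -6]].
If T = a₁ ⊗ b₁ ⊗ c₁ + a₂ ⊗ b₂ ⊗ c₂ then each S_k = c₁[k]·a₁b₁ᵀ + c₂[k]·a₂b₂ᵀ. S₀ and S₁ are linearly independent, so a₁b₁ᵀ and a₂b₂ᵀ must span the same plane of matrices: they are the rank-1 matrices of the form x·S₀ + y·S₁.
det(x·S₀ + y·S₁) is −264·x² + 88·xy + 176·y² = (-88)·(3·x + 2·y)(x − y), vanishing at (x:y) = (2:-3) and (1:1).
M₁ = 2·S₀ − 3·S₁ = [[10, 10], [30, 30]] = 10·(1, 3)(1, 1)ᵀ and M₂ = S₀ + S₁ = [[-30, 30], [20, -20]] = (-10)·(3, -2)(1, -1)ᵀ, so take a₁ = (1, 3), b₁ = (1, 1), a₂ = (3, -2), b₂ = (1, -1).
Each slice is an integer combination of E₁ = a₁b₁ᵀ and E₂ = a₂b₂ᵀ: S₀ = 2·E₁ − 6·E₂, S₁ = −2·E₁ − 4·E₂, S₂ = 2·E₁ − 6·E₂; reading off coefficients, c₁ = (2, -2, 2) and c₂ = (-6, -4, -6).
Hence T = (1, 3) ⊗ (1, 1) ⊗ (2, -2, 2) + (3, -2) ⊗ (1, -1) ⊗ (-6, -4, -6), so rank(T) ≤ 2.
These bounds meet, so rank(T) = 2.

2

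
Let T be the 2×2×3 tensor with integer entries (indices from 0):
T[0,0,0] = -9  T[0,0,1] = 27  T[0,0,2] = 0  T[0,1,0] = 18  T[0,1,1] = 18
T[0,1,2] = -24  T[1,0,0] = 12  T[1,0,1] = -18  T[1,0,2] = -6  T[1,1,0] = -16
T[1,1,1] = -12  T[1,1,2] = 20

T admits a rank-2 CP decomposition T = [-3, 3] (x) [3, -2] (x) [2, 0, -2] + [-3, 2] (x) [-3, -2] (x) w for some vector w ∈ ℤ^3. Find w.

Subtract the known terms from T to get the rank-1 residual R = [-3, 2] (x) [-3, -2] (x) w, so R[i,j,k] = a[i]·b[j]·w[k]. Pick indices with nonzero a[0]·b[0] = (-3)·(-3) = 9. Only the fibre through (0,0,·) is needed: R[0,0,:] = T[0,0,:] − Σₗ aₗ[0]bₗ[0]cₗ = [-9, 27, 0] − (-3)·(3)·[2, 0, -2] = [9, 27, -18]. Then w[k] = R[0,0,k] / 9 for each k, giving w = [9, 27, -18] / 9 = [1, 3, -2].

w = [1, 3, -2]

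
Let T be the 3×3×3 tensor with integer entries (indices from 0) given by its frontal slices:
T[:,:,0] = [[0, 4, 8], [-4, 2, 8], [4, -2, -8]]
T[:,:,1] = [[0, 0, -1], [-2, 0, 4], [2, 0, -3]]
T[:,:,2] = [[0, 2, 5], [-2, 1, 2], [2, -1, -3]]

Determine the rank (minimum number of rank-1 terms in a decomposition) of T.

3

Lower bound: the mode-3 unfolding of T (rows indexed by k, columns by (i,j) = (0,0), (0,1), (0,2), (1,0), (1,1), (1,2), (2,0), (2,1), (2,2)) is [[0, 4, 8, -4, 2, 8, 4, -2, -8], [0, 0, -1, -2, 0, 4, 2, 0, -3], [0, 2, 5, -2, 1, 2, 2, -1, -3]].
There the 3×3 minor on rows k ∈ {0, 1, 2}, columns (i,j) ∈ {(0,1), (0,2), (1,0)} is det [[4, 8, -4], [0, -1, -2], [2, 5, -2]] = 8 ≠ 0, so this unfolding has rank ≥ 3; CP rank is at least every unfolding rank, so rank(T) ≥ 3. (Flattening ranks never certify an upper bound on CP rank; for that we must actually write T with 3 rank-1 terms.)
Upper bound: T is a sum of 3 rank-1 terms, T = (0, 1, -1) ⊗ (1, 0, -1) ⊗ (-4, -2, -2) + (1, -2, 1) ⊗ (0, 0, 1) ⊗ (0, -1, 1) + (2, 1, -1) ⊗ (0, 1, 2) ⊗ (2, 0, 1) (written with every a and b primitive with positive leading entry and the scale carried by c; CP decompositions are not unique, and this one is verified by expanding entrywise), so rank(T) ≤ 3.
These bounds meet, so rank(T) = 3.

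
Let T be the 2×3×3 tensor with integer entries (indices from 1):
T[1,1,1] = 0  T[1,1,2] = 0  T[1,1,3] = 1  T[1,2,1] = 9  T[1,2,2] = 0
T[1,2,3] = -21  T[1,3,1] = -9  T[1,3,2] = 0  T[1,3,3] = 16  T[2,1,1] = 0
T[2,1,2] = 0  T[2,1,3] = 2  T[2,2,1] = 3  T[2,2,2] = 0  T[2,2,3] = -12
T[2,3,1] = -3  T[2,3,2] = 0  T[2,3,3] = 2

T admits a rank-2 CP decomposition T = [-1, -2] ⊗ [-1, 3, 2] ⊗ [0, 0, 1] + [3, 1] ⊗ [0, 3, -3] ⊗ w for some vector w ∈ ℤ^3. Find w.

Subtract the known terms from T to get the rank-1 residual R = [3, 1] ⊗ [0, 3, -3] ⊗ w, so R[i,j,k] = a[i]·b[j]·w[k]. Pick indices with nonzero a[1]·b[2] = (3)·(3) = 9. Only the fibre through (1,2,·) is needed: R[1,2,:] = T[1,2,:] − Σₗ aₗ[1]bₗ[2]cₗ = [9, 0, -21] − (-1)·(3)·[0, 0, 1] = [9, 0, -18]. Then w[k] = R[1,2,k] / 9 for each k, giving w = [9, 0, -18] / 9 = [1, 0, -2].

w = [1, 0, -2]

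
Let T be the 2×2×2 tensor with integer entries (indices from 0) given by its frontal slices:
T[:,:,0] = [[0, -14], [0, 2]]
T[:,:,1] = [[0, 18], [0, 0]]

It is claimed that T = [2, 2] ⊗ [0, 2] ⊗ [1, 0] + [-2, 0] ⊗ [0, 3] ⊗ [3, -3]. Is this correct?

No

Reconstruct entry (1,1,0) from the claimed factors: Σₗ aₗ[1]bₗ[1]cₗ[0] = (2)·(2)·(1) + (0)·(3)·(3) = 4, but T[1,1,0] = 2. The claim is false.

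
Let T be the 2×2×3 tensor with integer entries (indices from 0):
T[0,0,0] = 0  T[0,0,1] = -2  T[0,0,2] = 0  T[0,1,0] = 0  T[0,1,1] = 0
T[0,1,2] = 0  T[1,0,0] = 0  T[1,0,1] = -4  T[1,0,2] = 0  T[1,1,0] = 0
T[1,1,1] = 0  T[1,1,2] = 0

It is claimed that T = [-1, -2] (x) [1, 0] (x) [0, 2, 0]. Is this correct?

Reconstruct entrywise from the claimed factors. For example, T[1,1,0] = 0 and Σₗ aₗ[1]bₗ[1]cₗ[0] = (-2)·(0)·(0) = 0; checking all 12 entries, every one matches. The claim holds.

Yes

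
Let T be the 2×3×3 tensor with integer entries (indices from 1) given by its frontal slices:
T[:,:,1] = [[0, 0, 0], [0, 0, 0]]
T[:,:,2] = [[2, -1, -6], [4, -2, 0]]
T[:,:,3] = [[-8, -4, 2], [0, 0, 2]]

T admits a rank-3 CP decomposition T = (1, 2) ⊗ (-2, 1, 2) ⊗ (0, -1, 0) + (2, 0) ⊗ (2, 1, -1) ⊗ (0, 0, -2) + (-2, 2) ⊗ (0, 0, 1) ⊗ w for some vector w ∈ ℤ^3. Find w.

Subtract the known terms from T to get the rank-1 residual R = (-2, 2) ⊗ (0, 0, 1) ⊗ w, so R[i,j,k] = a[i]·b[j]·w[k]. Pick indices with nonzero a[1]·b[3] = (-2)·(1) = -2. Only the fibre through (1,3,·) is needed: R[1,3,:] = T[1,3,:] − Σₗ aₗ[1]bₗ[3]cₗ = [0, -6, 2] − (1)·(2)·(0, -1, 0) − (2)·(-1)·(0, 0, -2) = [0, -4, -2]. Then w[k] = R[1,3,k] / -2 for each k, giving w = [0, -4, -2] / -2 = (0, 2, 1).

w = (0, 2, 1)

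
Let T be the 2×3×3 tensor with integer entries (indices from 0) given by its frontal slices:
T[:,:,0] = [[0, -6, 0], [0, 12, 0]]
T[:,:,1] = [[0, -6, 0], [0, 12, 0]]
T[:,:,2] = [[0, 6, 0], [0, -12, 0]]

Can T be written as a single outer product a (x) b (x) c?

Yes

If T = a (x) b (x) c then every fibre of T is a multiple of the corresponding factor, so read the factors off the fibres through the nonzero entry T[0,1,0] = -6.
The mode-1 fibre T[:,1,0] = [-6, 12] gives a = (1, -2) (primitive direction); the mode-2 fibre T[0,:,0] = [0, -6, 0] gives b = (0, 1, 0); then c[k] = T[0,1,k] / (a[0]·b[1]) = [-6, -6, 6] / 1 = (-6, -6, 6).
Expanding (1, -2) (x) (0, 1, 0) (x) (-6, -6, 6) reproduces all 18 entries of T, so T = (1, -2) (x) (0, 1, 0) (x) (-6, -6, 6) and rank(T) ≤ 1.
Equivalently every frontal slice T[:,:,k] is c[k] times the rank-1 matrix (1, -2) (x) (0, 1, 0). So T has rank 1 (it is nonzero).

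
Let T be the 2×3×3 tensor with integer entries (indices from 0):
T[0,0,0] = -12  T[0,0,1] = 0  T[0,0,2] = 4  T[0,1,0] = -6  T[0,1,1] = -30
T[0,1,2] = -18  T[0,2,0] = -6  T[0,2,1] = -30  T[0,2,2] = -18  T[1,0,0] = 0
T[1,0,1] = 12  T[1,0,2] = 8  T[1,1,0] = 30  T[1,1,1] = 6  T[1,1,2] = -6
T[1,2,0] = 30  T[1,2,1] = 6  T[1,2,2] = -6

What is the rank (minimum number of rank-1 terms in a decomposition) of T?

2

Lower bound: in the mode-2 unfolding of T (rows indexed by j, columns by (i,k)) the 2×2 minor on rows j ∈ {0, 1}, columns (i,k) ∈ {(0,0), (0,1)} is det [[-12, 0], [-6, -30]] = 360 ≠ 0, so that unfolding has rank ≥ 2 and hence rank(T) ≥ 2 (CP rank is at least every unfolding rank, though it can be larger).
Upper bound: with S_k = T[:,:,k], the two rank-1 terms a₁b₁ᵀ, a₂b₂ᵀ are the rank-1 members of the pencil x·S₀ + y·S₁.
The 2×2 minor of x·S₀ + y·S₁ on rows {0,1}, columns {0,1} is −360·x² + 360·y² = (-360)·(x − y)(x + y), vanishing at (x:y) = (1:1) and (1:-1).
M₁ = S₀ + S₁ = [[-12, -36, -36], [12, 36, 36]] = (-12)·[1, -1][1, 3, 3]ᵀ and M₂ = S₀ − S₁ = [[-12, 24, 24], [-12, 24, 24]] = (-12)·[1, 1][1, -2, -2]ᵀ, so take a₁ = [1, -1], b₁ = [1, 3, 3], a₂ = [1, 1], b₂ = [1, -2, -2].
Each slice is an integer combination of E₁ = a₁b₁ᵀ and E₂ = a₂b₂ᵀ: S₀ = −6·E₁ − 6·E₂, S₁ = −6·E₁ + 6·E₂, S₂ = −2·E₁ + 6·E₂; reading off coefficients, c₁ = [-6, -6, -2] and c₂ = [-6, 6, 6].
Hence T = [1, -1] ⊗ [1, 3, 3] ⊗ [-6, -6, -2] + [1, 1] ⊗ [1, -2, -2] ⊗ [-6, 6, 6], so rank(T) ≤ 2.
These bounds meet, so rank(T) = 2.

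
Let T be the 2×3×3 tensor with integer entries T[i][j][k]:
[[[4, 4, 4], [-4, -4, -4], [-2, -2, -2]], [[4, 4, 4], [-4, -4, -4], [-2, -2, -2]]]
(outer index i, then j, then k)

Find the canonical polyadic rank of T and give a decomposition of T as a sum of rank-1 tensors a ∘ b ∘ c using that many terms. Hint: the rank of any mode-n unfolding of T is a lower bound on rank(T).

Lower bound: T ≠ 0 (e.g. T[0,0,0] = 4), so rank(T) ≥ 1.
Upper bound: if T = a ∘ b ∘ c then every fibre of T is a multiple of the corresponding factor, so read the factors off the fibres through the nonzero entry T[0,0,0] = 4.
The mode-1 fibre T[:,0,0] = [4, 4] gives a = [1, 1] (primitive direction); the mode-2 fibre T[0,:,0] = [4, -4, -2] gives b = [2, -2, -1]; then c[k] = T[0,0,k] / (a[0]·b[0]) = [4, 4, 4] / 2 = [2, 2, 2].
Expanding [1, 1] ∘ [2, -2, -1] ∘ [2, 2, 2] reproduces all 18 entries of T, so T = [1, 1] ∘ [2, -2, -1] ∘ [2, 2, 2] and rank(T) ≤ 1.
These bounds meet, so rank(T) = 1.

rank(T) = 1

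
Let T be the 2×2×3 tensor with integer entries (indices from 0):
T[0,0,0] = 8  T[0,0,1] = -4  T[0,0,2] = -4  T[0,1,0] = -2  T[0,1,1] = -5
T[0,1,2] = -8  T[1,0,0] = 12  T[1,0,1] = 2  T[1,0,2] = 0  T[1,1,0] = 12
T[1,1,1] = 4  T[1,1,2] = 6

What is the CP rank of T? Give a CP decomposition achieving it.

Lower bound: the mode-3 unfolding of T (rows indexed by k, columns by (i,j) = (0,0), (0,1), (1,0), (1,1)) is [[8, -2, 12, 12], [-4, -5, 2, 4], [-4, -8, 0, 6]].
There the 3×3 minor on rows k ∈ {0, 1, 2}, columns (i,j) ∈ {(0,0), (0,1), (1,0)} is det [[8, -2, 12], [-4, -5, 2], [-4, -8, 0]] = 288 ≠ 0, so this unfolding has rank ≥ 3; CP rank is at least every unfolding rank, so rank(T) ≥ 3. (Flattening ranks never certify an upper bound on CP rank; for that we must actually write T with 3 rank-1 terms.)
Upper bound: T is a sum of 3 rank-1 terms, T = (1, -1) (x) (1, 2) (x) (-4, -2, -4) + (1, 0) (x) (2, 1) (x) (2, -1, 2) + (1, 1) (x) (2, 1) (x) (4, 0, -2) (one valid choice — decompositions are not unique — normalised so each a, b is primitive with positive first nonzero entry; check it by expanding all entries), so rank(T) ≤ 3.
These bounds meet, so rank(T) = 3.
Check entry T[0,1,0] = -2: (1)·(2)·(-4) + (1)·(1)·(2) + (1)·(1)·(4) = -2.

rank(T) = 3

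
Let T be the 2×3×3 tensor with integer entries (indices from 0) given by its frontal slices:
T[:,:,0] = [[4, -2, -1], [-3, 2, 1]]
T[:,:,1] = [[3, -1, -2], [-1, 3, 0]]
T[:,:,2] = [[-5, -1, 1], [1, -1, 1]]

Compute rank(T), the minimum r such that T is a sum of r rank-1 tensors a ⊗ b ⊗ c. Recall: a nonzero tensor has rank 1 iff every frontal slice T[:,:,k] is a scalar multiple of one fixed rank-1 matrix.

3

Lower bound: the mode-3 unfolding of T (rows indexed by k, columns by (i,j) = (0,0), (0,1), (0,2), (1,0), (1,1), (1,2)) is [[4, -2, -1, -3, 2, 1], [3, -1, -2, -1, 3, 0], [-5, -1, 1, 1, -1, 1]].
There the 3×3 minor on rows k ∈ {0, 1, 2}, columns (i,j) ∈ {(0,0), (0,1), (0,2)} is det [[4, -2, -1], [3, -1, -2], [-5, -1, 1]] = -18 ≠ 0, so this unfolding has rank ≥ 3; CP rank is at least every unfolding rank, so rank(T) ≥ 3. (Unfolding ranks only ever bound the CP rank from below — rank(T) can be strictly larger than all of them — so the matching upper bound has to come from an explicit 3-term decomposition.)
Upper bound: T is a sum of 3 rank-1 terms, T = [1, -1] ⊗ [2, -2, -1] ⊗ [1, 1, 0] + [1, 1] ⊗ [1, 1, -1] ⊗ [0, 1, -1] + [2, -1] ⊗ [1, 0, 0] ⊗ [1, 0, -2] (one valid choice — decompositions are not unique — normalised so each a, b is primitive with positive first nonzero entry; check it by expanding all entries), so rank(T) ≤ 3.
These bounds meet, so rank(T) = 3.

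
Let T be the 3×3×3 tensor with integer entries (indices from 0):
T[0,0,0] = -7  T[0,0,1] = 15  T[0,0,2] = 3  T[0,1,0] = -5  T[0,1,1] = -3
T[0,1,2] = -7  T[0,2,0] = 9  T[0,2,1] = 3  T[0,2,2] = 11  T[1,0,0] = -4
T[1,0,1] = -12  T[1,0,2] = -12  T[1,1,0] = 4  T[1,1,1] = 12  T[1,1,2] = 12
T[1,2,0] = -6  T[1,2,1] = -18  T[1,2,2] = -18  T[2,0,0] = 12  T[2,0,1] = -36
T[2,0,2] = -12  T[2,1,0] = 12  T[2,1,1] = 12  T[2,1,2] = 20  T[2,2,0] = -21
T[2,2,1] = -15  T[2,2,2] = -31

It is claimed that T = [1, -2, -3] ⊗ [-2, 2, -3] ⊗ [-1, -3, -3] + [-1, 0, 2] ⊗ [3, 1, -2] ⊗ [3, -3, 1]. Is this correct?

Yes

Reconstruct entrywise from the claimed factors. For example, T[0,1,1] = -3 and Σₗ aₗ[0]bₗ[1]cₗ[1] = (1)·(2)·(-3) + (-1)·(1)·(-3) = -3; checking all 27 entries, every one matches. The claim holds.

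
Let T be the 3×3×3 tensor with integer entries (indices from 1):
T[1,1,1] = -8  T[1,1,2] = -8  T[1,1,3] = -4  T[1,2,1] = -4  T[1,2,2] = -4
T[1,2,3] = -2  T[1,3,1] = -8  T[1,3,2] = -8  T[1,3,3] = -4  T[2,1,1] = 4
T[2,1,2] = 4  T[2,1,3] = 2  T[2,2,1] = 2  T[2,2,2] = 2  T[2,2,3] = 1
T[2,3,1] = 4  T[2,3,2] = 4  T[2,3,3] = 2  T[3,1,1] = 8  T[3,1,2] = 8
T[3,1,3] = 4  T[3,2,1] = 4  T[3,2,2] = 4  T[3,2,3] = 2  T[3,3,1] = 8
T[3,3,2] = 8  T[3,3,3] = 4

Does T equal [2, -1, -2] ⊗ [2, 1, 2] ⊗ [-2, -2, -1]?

Yes

Reconstruct entrywise from the claimed factors. For example, T[3,1,3] = 4 and Σₗ aₗ[3]bₗ[1]cₗ[3] = (-2)·(2)·(-1) = 4; checking all 27 entries, every one matches. The claim holds.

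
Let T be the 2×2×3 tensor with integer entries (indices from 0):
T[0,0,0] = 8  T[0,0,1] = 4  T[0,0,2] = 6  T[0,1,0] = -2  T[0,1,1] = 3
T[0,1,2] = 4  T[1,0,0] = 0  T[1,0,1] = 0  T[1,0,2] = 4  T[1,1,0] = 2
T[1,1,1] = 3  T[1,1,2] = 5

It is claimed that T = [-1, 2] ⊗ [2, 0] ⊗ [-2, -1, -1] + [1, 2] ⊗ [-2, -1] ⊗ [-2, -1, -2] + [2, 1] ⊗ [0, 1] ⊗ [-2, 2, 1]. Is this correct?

Reconstruct entry (0,1,1) from the claimed factors: Σₗ aₗ[0]bₗ[1]cₗ[1] = (-1)·(0)·(-1) + (1)·(-1)·(-1) + (2)·(1)·(2) = 5, but T[0,1,1] = 3. The claim is false.

No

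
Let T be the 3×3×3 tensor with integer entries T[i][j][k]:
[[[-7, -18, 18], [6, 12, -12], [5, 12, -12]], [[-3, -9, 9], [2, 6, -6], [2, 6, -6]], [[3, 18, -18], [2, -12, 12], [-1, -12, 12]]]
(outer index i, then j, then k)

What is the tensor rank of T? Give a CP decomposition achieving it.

Lower bound: the mode-1 unfolding of T (rows indexed by i, columns by (j,k) = (0,0), (0,1), (0,2), (1,0), (1,1), (1,2), (2,0), (2,1), (2,2)) is [[-7, -18, 18, 6, 12, -12, 5, 12, -12], [-3, -9, 9, 2, 6, -6, 2, 6, -6], [3, 18, -18, 2, -12, 12, -1, -12, 12]].
There the 2×2 minor on rows i ∈ {0, 1}, columns (j,k) ∈ {(0,0), (0,1)} is det [[-7, -18], [-3, -9]] = 9 ≠ 0, so this unfolding has rank ≥ 2; CP rank is at least every unfolding rank, so rank(T) ≥ 2. (Flattening ranks never certify an upper bound on CP rank; for that we must actually write T with 2 rank-1 terms.)
Upper bound — finding two terms. Write S_k = T[:,:,k] for the frontal slices: S₀ = [[-7, 6, 5], [-3, 2, 2], [3, 2, -1]], S₁ = [[-18, 12, 12], [-9, 6, 6], [18, -12, -12]], S₂ = [[18, -12, -12], [9, -6, -6], [-18, 12, 12]].
If T = a₁ ⊗ b₁ ⊗ c₁ + a₂ ⊗ b₂ ⊗ c₂ then each S_k = c₁[k]·a₁b₁ᵀ + c₂[k]·a₂b₂ᵀ. S₀ and S₁ are linearly independent, so a₁b₁ᵀ and a₂b₂ᵀ must span the same plane of matrices: they are the rank-1 matrices of the form x·S₀ + y·S₁.
The 2×2 minor of x·S₀ + y·S₁ on rows {0,1}, columns {0,1} is 4·x² + 12·xy = 4·(x + 3·y)(x), vanishing at (x:y) = (3:-1) and (0:1).
M₁ = 3·S₀ − S₁ = [[-3, 6, 3], [0, 0, 0], [-9, 18, 9]] = (-3)·(1, 0, 3)(1, -2, -1)ᵀ and M₂ = S₁ = [[-18, 12, 12], [-9, 6, 6], [18, -12, -12]] = (-3)·(2, 1, -2)(3, -2, -2)ᵀ, so take a₁ = (1, 0, 3), b₁ = (1, -2, -1), a₂ = (2, 1, -2), b₂ = (3, -2, -2).
Each slice is an integer combination of E₁ = a₁b₁ᵀ and E₂ = a₂b₂ᵀ: S₀ = −E₁ − E₂, S₁ = −3·E₂, S₂ = 3·E₂; reading off coefficients, c₁ = (-1, 0, 0) and c₂ = (-1, -3, 3).
Hence T = (1, 0, 3) ⊗ (1, -2, -1) ⊗ (-1, 0, 0) + (2, 1, -2) ⊗ (3, -2, -2) ⊗ (-1, -3, 3), so rank(T) ≤ 2.
These bounds meet, so rank(T) = 2.
Check entry T[2,1,0] = 2: (3)·(-2)·(-1) + (-2)·(-2)·(-1) = 2.

rank(T) = 2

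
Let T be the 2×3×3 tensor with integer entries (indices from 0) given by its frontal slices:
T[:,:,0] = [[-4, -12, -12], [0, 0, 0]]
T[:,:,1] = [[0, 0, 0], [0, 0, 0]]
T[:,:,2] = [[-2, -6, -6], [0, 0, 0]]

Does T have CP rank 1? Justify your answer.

Yes

The mode-1 fibre T[:,0,0] = [-4, 0] gives a = (1, 0) (primitive direction); the mode-2 fibre T[0,:,0] = [-4, -12, -12] gives b = (1, 3, 3); then c[k] = T[0,0,k] / (a[0]·b[0]) = [-4, 0, -2] / 1 = (-4, 0, -2).
Expanding (1, 0) ⊗ (1, 3, 3) ⊗ (-4, 0, -2) reproduces all 18 entries of T, so T = (1, 0) ⊗ (1, 3, 3) ⊗ (-4, 0, -2) and rank(T) ≤ 1.
Equivalently every frontal slice T[:,:,k] is c[k] times the rank-1 matrix (1, 0) ⊗ (1, 3, 3). So T has rank 1 (it is nonzero).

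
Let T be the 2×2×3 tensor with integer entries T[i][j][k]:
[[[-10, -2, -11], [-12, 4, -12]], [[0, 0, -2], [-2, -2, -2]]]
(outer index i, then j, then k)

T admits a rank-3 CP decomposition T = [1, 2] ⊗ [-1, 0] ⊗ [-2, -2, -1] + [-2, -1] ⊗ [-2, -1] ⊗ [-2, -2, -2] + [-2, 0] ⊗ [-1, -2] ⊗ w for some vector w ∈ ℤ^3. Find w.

w = [-2, 2, -2]

Subtract the known terms from T to get the rank-1 residual R = [-2, 0] ⊗ [-1, -2] ⊗ w, so R[i,j,k] = a[i]·b[j]·w[k]. Pick indices with nonzero a[0]·b[0] = (-2)·(-1) = 2. Only the fibre through (0,0,·) is needed: R[0,0,:] = T[0,0,:] − Σₗ aₗ[0]bₗ[0]cₗ = [-10, -2, -11] − (1)·(-1)·[-2, -2, -1] − (-2)·(-2)·[-2, -2, -2] = [-4, 4, -4]. Then w[k] = R[0,0,k] / 2 for each k, giving w = [-4, 4, -4] / 2 = [-2, 2, -2].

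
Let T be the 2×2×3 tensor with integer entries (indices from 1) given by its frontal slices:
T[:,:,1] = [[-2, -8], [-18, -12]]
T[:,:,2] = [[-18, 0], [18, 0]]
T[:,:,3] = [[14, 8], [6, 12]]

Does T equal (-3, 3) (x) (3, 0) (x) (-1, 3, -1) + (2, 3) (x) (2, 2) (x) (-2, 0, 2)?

Reconstruct entry (1,1,1) from the claimed factors: Σₗ aₗ[1]bₗ[1]cₗ[1] = (-3)·(3)·(-1) + (2)·(2)·(-2) = 1, but T[1,1,1] = -2. The claim is false.

No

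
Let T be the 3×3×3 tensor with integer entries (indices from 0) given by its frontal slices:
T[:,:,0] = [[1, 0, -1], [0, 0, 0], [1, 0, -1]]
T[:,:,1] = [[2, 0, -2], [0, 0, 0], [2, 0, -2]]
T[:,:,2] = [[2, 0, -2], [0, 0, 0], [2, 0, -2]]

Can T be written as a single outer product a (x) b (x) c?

If T = a (x) b (x) c then every fibre of T is a multiple of the corresponding factor, so read the factors off the fibres through the nonzero entry T[0,0,0] = 1.
The mode-1 fibre T[:,0,0] = [1, 0, 1] gives a = (1, 0, 1) (primitive direction); the mode-2 fibre T[0,:,0] = [1, 0, -1] gives b = (1, 0, -1); then c[k] = T[0,0,k] / (a[0]·b[0]) = [1, 2, 2] / 1 = (1, 2, 2).
Expanding (1, 0, 1) (x) (1, 0, -1) (x) (1, 2, 2) reproduces all 27 entries of T, so T = (1, 0, 1) (x) (1, 0, -1) (x) (1, 2, 2) and rank(T) ≤ 1.
Equivalently every frontal slice T[:,:,k] is c[k] times the rank-1 matrix (1, 0, 1) (x) (1, 0, -1). So T has rank 1 (it is nonzero).

Yes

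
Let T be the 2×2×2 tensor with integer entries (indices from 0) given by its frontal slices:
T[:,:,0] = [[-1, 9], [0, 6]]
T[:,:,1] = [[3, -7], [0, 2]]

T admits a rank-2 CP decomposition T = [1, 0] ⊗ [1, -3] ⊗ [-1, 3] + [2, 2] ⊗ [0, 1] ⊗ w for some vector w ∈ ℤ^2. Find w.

w = [3, 1]

Subtract the known terms from T to get the rank-1 residual R = [2, 2] ⊗ [0, 1] ⊗ w, so R[i,j,k] = a[i]·b[j]·w[k]. Pick indices with nonzero a[0]·b[1] = (2)·(1) = 2. Only the fibre through (0,1,·) is needed: R[0,1,:] = T[0,1,:] − Σₗ aₗ[0]bₗ[1]cₗ = [9, -7] − (1)·(-3)·[-1, 3] = [6, 2]. Then w[k] = R[0,1,k] / 2 for each k, giving w = [6, 2] / 2 = [3, 1].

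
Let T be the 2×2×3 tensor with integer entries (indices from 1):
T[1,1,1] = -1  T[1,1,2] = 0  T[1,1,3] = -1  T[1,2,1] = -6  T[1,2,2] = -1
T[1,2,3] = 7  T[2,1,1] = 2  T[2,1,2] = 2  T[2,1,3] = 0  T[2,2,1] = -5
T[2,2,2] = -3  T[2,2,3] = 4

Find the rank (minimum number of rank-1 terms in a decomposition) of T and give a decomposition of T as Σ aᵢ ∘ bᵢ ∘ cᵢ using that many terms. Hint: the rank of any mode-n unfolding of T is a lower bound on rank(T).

rank(T) = 3

Lower bound: the mode-3 unfolding of T (rows indexed by k, columns by (i,j) = (1,1), (1,2), (2,1), (2,2)) is [[-1, -6, 2, -5], [0, -1, 2, -3], [-1, 7, 0, 4]].
There the 3×3 minor on rows k ∈ {1, 2, 3}, columns (i,j) ∈ {(1,1), (1,2), (2,1)} is det [[-1, -6, 2], [0, -1, 2], [-1, 7, 0]] = 24 ≠ 0, so this unfolding has rank ≥ 3; CP rank is at least every unfolding rank, so rank(T) ≥ 3. (This is only a lower bound: in general the CP rank may exceed every unfolding rank, so we still need to exhibit 3 rank-1 terms summing to T.)
Upper bound: T is a sum of 3 rank-1 terms, T = [1, -1] ∘ [2, -1] ∘ [-1, -1, 0] + [1, 0] ∘ [1, 1] ∘ [1, 2, -1] + [2, 1] ∘ [0, 1] ∘ [-4, -2, 4] (written with every a and b primitive with positive leading entry and the scale carried by c; CP decompositions are not unique, and this one is verified by expanding entrywise), so rank(T) ≤ 3.
These bounds meet, so rank(T) = 3.
Check entry T[1,1,2] = 0: (1)·(2)·(-1) + (1)·(1)·(2) + (2)·(0)·(-2) = 0.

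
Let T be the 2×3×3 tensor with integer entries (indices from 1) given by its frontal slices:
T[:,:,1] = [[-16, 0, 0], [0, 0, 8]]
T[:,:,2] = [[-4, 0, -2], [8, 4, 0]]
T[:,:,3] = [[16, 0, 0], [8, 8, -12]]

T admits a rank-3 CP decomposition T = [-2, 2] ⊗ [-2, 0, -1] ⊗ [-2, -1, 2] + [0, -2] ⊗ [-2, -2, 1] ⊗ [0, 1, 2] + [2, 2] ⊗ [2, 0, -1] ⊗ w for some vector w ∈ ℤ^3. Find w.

Subtract the known terms from T to get the rank-1 residual R = [2, 2] ⊗ [2, 0, -1] ⊗ w, so R[i,j,k] = a[i]·b[j]·w[k]. Pick indices with nonzero a[1]·b[1] = (2)·(2) = 4. Only the fibre through (1,1,·) is needed: R[1,1,:] = T[1,1,:] − Σₗ aₗ[1]bₗ[1]cₗ = [-16, -4, 16] − (-2)·(-2)·[-2, -1, 2] − (0)·(-2)·[0, 1, 2] = [-8, 0, 8]. Then w[k] = R[1,1,k] / 4 for each k, giving w = [-8, 0, 8] / 4 = [-2, 0, 2].

w = [-2, 0, 2]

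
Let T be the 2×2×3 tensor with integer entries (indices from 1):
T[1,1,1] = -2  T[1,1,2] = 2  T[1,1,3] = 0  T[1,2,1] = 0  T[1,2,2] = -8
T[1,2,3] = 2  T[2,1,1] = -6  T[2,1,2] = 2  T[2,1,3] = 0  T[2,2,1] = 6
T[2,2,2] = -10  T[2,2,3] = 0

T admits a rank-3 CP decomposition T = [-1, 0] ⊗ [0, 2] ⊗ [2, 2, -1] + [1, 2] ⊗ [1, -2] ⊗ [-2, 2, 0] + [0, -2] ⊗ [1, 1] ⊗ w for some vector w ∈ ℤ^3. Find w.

Subtract the known terms from T to get the rank-1 residual R = [0, -2] ⊗ [1, 1] ⊗ w, so R[i,j,k] = a[i]·b[j]·w[k]. Pick indices with nonzero a[2]·b[1] = (-2)·(1) = -2. Only the fibre through (2,1,·) is needed: R[2,1,:] = T[2,1,:] − Σₗ aₗ[2]bₗ[1]cₗ = [-6, 2, 0] − (0)·(0)·[2, 2, -1] − (2)·(1)·[-2, 2, 0] = [-2, -2, 0]. Then w[k] = R[2,1,k] / -2 for each k, giving w = [-2, -2, 0] / -2 = [1, 1, 0].

w = [1, 1, 0]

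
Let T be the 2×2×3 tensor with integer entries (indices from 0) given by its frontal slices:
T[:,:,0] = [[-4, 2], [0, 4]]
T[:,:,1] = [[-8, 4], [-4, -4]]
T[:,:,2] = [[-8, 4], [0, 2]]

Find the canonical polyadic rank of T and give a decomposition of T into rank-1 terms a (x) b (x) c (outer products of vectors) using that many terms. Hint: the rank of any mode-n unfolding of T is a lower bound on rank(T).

Lower bound: the mode-3 unfolding of T (rows indexed by k, columns by (i,j) = (0,0), (0,1), (1,0), (1,1)) is [[-4, 2, 0, 4], [-8, 4, -4, -4], [-8, 4, 0, 2]].
There the 3×3 minor on rows k ∈ {0, 1, 2}, columns (i,j) ∈ {(0,0), (1,0), (1,1)} is det [[-4, 0, 4], [-8, -4, -4], [-8, 0, 2]] = -96 ≠ 0, so this unfolding has rank ≥ 3; CP rank is at least every unfolding rank, so rank(T) ≥ 3. (This is only a lower bound: in general the CP rank may exceed every unfolding rank, so we still need to exhibit 3 rank-1 terms summing to T.)
Upper bound: T is a sum of 3 rank-1 terms, T = [0, 1] (x) [0, 1] (x) [4, -2, 2] + [0, 1] (x) [2, 1] (x) [0, -2, 0] + [1, 0] (x) [2, -1] (x) [-2, -4, -4] (written with every a and b primitive with positive leading entry and the scale carried by c; CP decompositions are not unique, and this one is verified by expanding entrywise), so rank(T) ≤ 3.
These bounds meet, so rank(T) = 3.

rank(T) = 3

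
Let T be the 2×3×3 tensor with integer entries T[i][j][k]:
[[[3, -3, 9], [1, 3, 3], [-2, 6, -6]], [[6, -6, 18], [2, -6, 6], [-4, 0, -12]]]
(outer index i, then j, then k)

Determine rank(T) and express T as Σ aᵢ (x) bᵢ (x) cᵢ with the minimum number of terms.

rank(T) = 2

Lower bound: the mode-3 unfolding of T (rows indexed by k, columns by (i,j) = (0,0), (0,1), (0,2), (1,0), (1,1), (1,2)) is [[3, 1, -2, 6, 2, -4], [-3, 3, 6, -6, -6, 0], [9, 3, -6, 18, 6, -12]].
There the 2×2 minor on rows k ∈ {0, 1}, columns (i,j) ∈ {(0,0), (0,1)} is det [[3, 1], [-3, 3]] = 12 ≠ 0, so this unfolding has rank ≥ 2; CP rank is at least every unfolding rank, so rank(T) ≥ 2. (Unfolding ranks only ever bound the CP rank from below — rank(T) can be strictly larger than all of them — so the matching upper bound has to come from an explicit 2-term decomposition.)
Upper bound — finding two terms. Write S_k = T[:,:,k] for the frontal slices: S₀ = [[3, 1, -2], [6, 2, -4]], S₁ = [[-3, 3, 6], [-6, -6, 0]], S₂ = [[9, 3, -6], [18, 6, -12]].
If T = a₁ (x) b₁ (x) c₁ + a₂ (x) b₂ (x) c₂ then each S_k = c₁[k]·a₁b₁ᵀ + c₂[k]·a₂b₂ᵀ. S₀ and S₁ are linearly independent, so a₁b₁ᵀ and a₂b₂ᵀ must span the same plane of matrices: they are the rank-1 matrices of the form x·S₀ + y·S₁.
The 2×2 minor of x·S₀ + y·S₁ on rows {0,1}, columns {0,1} is −36·xy + 36·y² = (-36)·(x − y)(y), vanishing at (x:y) = (1:1) and (1:0).
M₁ = S₀ + S₁ = [[0, 4, 4], [0, -4, -4]] = 4·[1, -1][0, 1, 1]ᵀ and M₂ = S₀ = [[3, 1, -2], [6, 2, -4]] = [1, 2][3, 1, -2]ᵀ, so take a₁ = [1, -1], b₁ = [0, 1, 1], a₂ = [1, 2], b₂ = [3, 1, -2].
Each slice is an integer combination of E₁ = a₁b₁ᵀ and E₂ = a₂b₂ᵀ: S₀ = E₂, S₁ = 4·E₁ − E₂, S₂ = 3·E₂; reading off coefficients, c₁ = [0, 4, 0] and c₂ = [1, -1, 3].
Hence T = [1, -1] (x) [0, 1, 1] (x) [0, 4, 0] + [1, 2] (x) [3, 1, -2] (x) [1, -1, 3], so rank(T) ≤ 2.
These bounds meet, so rank(T) = 2.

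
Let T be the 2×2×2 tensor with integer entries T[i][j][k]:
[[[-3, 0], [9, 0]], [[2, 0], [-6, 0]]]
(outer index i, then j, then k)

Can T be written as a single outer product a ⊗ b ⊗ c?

Yes

If T = a ⊗ b ⊗ c then every fibre of T is a multiple of the corresponding factor, so read the factors off the fibres through the nonzero entry T[0,0,0] = -3.
The mode-1 fibre T[:,0,0] = [-3, 2] gives a = [3, -2] (primitive direction); the mode-2 fibre T[0,:,0] = [-3, 9] gives b = [1, -3]; then c[k] = T[0,0,k] / (a[0]·b[0]) = [-3, 0] / 3 = [-1, 0].
Expanding [3, -2] ⊗ [1, -3] ⊗ [-1, 0] reproduces all 8 entries of T, so T = [3, -2] ⊗ [1, -3] ⊗ [-1, 0] and rank(T) ≤ 1.
Equivalently every frontal slice T[:,:,k] is c[k] times the rank-1 matrix [3, -2] ⊗ [1, -3]. So T has rank 1 (it is nonzero).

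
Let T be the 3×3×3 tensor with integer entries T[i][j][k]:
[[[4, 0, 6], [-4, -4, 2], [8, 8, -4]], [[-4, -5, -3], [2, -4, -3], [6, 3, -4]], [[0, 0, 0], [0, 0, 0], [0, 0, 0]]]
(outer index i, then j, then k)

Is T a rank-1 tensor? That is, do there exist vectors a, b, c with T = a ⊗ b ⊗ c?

The mode-2 unfolding of T (rows indexed by j, columns by (i,k) = (0,0), (0,1), (0,2), (1,0), (1,1), (1,2), (2,0), (2,1), (2,2)) is [[4, 0, 6, -4, -5, -3, 0, 0, 0], [-4, -4, 2, 2, -4, -3, 0, 0, 0], [8, 8, -4, 6, 3, -4, 0, 0, 0]].
There the 3×3 minor on rows j ∈ {0, 1, 2}, columns (i,k) ∈ {(0,0), (0,1), (1,0)} is det [[4, 0, -4], [-4, -4, 2], [8, 8, 6]] = -160 ≠ 0, so this unfolding has rank ≥ 3; CP rank is at least every unfolding rank, so rank(T) ≥ 3.
In particular rank(T) ≥ 3 > 1, so T is not rank-1.

No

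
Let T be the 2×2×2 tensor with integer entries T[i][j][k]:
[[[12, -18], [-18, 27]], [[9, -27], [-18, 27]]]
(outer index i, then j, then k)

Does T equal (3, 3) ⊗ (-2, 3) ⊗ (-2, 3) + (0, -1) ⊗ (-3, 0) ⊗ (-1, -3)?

Reconstruct entrywise from the claimed factors. For example, T[0,0,0] = 12 and Σₗ aₗ[0]bₗ[0]cₗ[0] = (3)·(-2)·(-2) + (0)·(-3)·(-1) = 12; checking all 8 entries, every one matches. The claim holds.

Yes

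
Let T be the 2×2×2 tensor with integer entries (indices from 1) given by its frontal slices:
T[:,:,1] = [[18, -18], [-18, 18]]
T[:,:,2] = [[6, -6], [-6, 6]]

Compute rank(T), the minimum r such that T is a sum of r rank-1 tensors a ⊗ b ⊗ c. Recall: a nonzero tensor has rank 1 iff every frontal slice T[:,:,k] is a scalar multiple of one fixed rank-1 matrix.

1

Lower bound: T ≠ 0 (e.g. T[1,1,1] = 18), so rank(T) ≥ 1.
Upper bound: the mode-1 fibre T[:,1,1] = [18, -18] gives a = [1, -1] (primitive direction); the mode-2 fibre T[1,:,1] = [18, -18] gives b = [1, -1]; then c[k] = T[1,1,k] / (a[1]·b[1]) = [18, 6] / 1 = [18, 6].
Expanding [1, -1] ⊗ [1, -1] ⊗ [18, 6] reproduces all 8 entries of T, so T = [1, -1] ⊗ [1, -1] ⊗ [18, 6] and rank(T) ≤ 1.
These bounds meet, so rank(T) = 1.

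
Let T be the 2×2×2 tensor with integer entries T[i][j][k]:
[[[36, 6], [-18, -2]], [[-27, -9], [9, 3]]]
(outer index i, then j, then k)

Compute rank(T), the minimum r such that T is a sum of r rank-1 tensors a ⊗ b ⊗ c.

Lower bound: the mode-1 unfolding of T (rows indexed by i, columns by (j,k) = (0,0), (0,1), (1,0), (1,1)) is [[36, 6, -18, -2], [-27, -9, 9, 3]].
There the 2×2 minor on rows i ∈ {0, 1}, columns (j,k) ∈ {(0,0), (0,1)} is det [[36, 6], [-27, -9]] = -162 ≠ 0, so this unfolding has rank ≥ 2; CP rank is at least every unfolding rank, so rank(T) ≥ 2. (Unfolding ranks only ever bound the CP rank from below — rank(T) can be strictly larger than all of them — so the matching upper bound has to come from an explicit 2-term decomposition.)
Upper bound — finding two terms. Write S_k = T[:,:,k] for the frontal slices: S₀ = [[36, -18], [-27, 9]], S₁ = [[6, -2], [-9, 3]].
If T = a₁ ⊗ b₁ ⊗ c₁ + a₂ ⊗ b₂ ⊗ c₂ then each S_k = c₁[k]·a₁b₁ᵀ + c₂[k]·a₂b₂ᵀ. S₀ and S₁ are linearly independent, so a₁b₁ᵀ and a₂b₂ᵀ must span the same plane of matrices: they are the rank-1 matrices of the form x·S₀ + y·S₁.
det(x·S₀ + y·S₁) is −162·x² − 54·xy = (-54)·(3·x + y)(x), vanishing at (x:y) = (1:-3) and (0:1).
M₁ = S₀ − 3·S₁ = [[18, -12], [0, 0]] = 6·[1, 0][3, -2]ᵀ and M₂ = S₁ = [[6, -2], [-9, 3]] = [2, -3][3, -1]ᵀ, so take a₁ = [1, 0], b₁ = [3, -2], a₂ = [2, -3], b₂ = [3, -1].
Each slice is an integer combination of E₁ = a₁b₁ᵀ and E₂ = a₂b₂ᵀ: S₀ = 6·E₁ + 3·E₂, S₁ = E₂; reading off coefficients, c₁ = [6, 0] and c₂ = [3, 1].
Hence T = [1, 0] ⊗ [3, -2] ⊗ [6, 0] + [2, -3] ⊗ [3, -1] ⊗ [3, 1], so rank(T) ≤ 2.
These bounds meet, so rank(T) = 2.

2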